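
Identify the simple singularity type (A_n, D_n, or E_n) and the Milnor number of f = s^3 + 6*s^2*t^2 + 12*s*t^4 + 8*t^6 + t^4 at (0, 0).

Type E_6, Milnor number mu = 6.

The Hessian of f at 0 has rank 0. Corank 2; j^3 = s^3 is a perfect cube, so E-series; the 4-jet and mu = 6 give E_6.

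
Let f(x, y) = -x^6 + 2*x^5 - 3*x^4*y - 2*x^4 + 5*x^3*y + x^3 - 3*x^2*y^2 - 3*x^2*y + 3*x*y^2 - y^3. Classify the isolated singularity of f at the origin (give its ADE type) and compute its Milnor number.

Type E_{7}, Milnor number mu = 7.

The Hessian of f at 0 is [[0, 0], [0, 0]] with rank 0, so corank 2. A Groebner basis of the Jacobian ideal J(f) in C{x,y} is {3*x^2 - 6*x*y + y^4 + y^3 + 3*y^2, x^3 + 12*x^2 - 24*x*y + 3*y^3 + 12*y^2, x^2*y + 9*x^2 - 18*x*y + 2*y^3 + 9*y^2, 5*x^2 + x*y^2 - 10*x*y + 2*y^3/3 + 5*y^2}; counting standard monomials gives mu = 7. Corank 2; j^3 = (x - y)^3 is a perfect cube, so E-series; the 4-jet and mu = 7 give E_7.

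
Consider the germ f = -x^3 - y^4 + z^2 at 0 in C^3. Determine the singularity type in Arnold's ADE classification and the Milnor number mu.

The Hessian of f at 0 is [[0, 0, 0], [0, 0, 0], [0, 0, 2]] with rank 1, so corank 2. A Groebner basis of the Jacobian ideal J(f) in C{x,y,z} is {y^3, x^2, z}; counting standard monomials gives mu = 6. Corank 2; j^3 = -x^3 is a perfect cube, so E-series; the 4-jet and mu = 6 give E_6.

Type E_6, Milnor number mu = 6.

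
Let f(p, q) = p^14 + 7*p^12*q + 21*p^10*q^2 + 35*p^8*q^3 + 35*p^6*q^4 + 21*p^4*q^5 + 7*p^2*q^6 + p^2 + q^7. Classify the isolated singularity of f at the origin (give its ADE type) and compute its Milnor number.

Type A6, Milnor number mu = 6.

The Hessian of f at 0 is [[2, 0], [0, 0]] with rank 1, so corank 1. A Groebner basis of the Jacobian ideal J(f) in C{p,q} is {q^6, p}; counting standard monomials gives mu = 6. Corank 1: A-series; mu = 6 gives A_6.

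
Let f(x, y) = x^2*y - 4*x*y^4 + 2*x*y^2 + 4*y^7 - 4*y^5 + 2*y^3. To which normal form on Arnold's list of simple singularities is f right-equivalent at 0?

The Hessian of f at 0 has rank 0. Corank 2; j^3 = y*(x^2 + 2*x*y + 2*y^2) splits into three distinct lines over C (the quadratic factor has nonzero discriminant), so D_4.

D_{4}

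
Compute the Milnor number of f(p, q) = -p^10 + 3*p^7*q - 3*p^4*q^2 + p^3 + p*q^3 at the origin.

The Hessian of f at 0 is [[0, 0], [0, 0]] with rank 0, so corank 2. A Groebner basis of the Jacobian ideal J(f) in C{p,q} is {p^3, p*q^2, 3*p^2 + q^3}; counting standard monomials gives mu = 7. Corank 2; j^3 = p^3 is a perfect cube, so E-series; the 4-jet and mu = 7 give E_7.

7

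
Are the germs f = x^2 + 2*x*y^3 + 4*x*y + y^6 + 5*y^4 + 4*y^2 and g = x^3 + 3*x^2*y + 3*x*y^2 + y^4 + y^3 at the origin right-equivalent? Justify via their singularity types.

The Hessian of f at 0 has rank 1. Corank 1: A-series; mu = 3 gives A_3. The Hessian of g at 0 has rank 0. Corank 2; j^3 = (x + y)^3 is a perfect cube, so E-series; the 4-jet and mu = 6 give E_6. f is A_3 but g is E_6, hence not right-equivalent.

No.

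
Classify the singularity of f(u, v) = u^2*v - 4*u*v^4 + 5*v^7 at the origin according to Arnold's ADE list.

The Hessian of f at 0 is [[0, 0], [0, 0]] with rank 0, so corank 2. A Groebner basis of the Jacobian ideal J(f) in C{u,v} is {2*u^2/3 + u*v^3, -u*v/2 + v^4, u^3, u^2*v}; counting standard monomials gives mu = 8. Corank 2; j^3 = u^2*v has shape L^2 M (L != M), so D-series; mu = 8 gives D_8.

D_8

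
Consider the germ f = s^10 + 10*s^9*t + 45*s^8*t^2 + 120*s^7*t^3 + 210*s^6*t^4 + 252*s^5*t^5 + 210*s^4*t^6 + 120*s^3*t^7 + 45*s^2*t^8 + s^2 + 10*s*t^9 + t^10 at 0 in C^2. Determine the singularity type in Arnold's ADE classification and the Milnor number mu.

The Hessian of f at 0 is [[2, 0], [0, 0]] with rank 1, so corank 1. A Groebner basis of the Jacobian ideal J(f) in C{s,t} is {t^9, s}; counting standard monomials gives mu = 9. Corank 1: A-series; mu = 9 gives A_9.

Type A_{9}, Milnor number mu = 9.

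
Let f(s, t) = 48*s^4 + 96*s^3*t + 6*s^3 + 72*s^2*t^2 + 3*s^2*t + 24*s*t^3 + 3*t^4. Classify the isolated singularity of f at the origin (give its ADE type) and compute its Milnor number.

The Hessian of f at 0 has rank 0. Corank 2; j^3 = 3*s^2*(2*s + t) has shape L^2 M (L != M), so D-series; mu = 5 gives D_5.

Type D_{5}, Milnor number mu = 5.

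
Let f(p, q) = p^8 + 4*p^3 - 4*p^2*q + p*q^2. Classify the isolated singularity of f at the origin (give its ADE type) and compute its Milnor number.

Type D_{9}, Milnor number mu = 9.

The Hessian of f at 0 has rank 0. Corank 2; j^3 = p*(2*p - q)^2 has shape L^2 M (L != M), so D-series; mu = 9 gives D_9.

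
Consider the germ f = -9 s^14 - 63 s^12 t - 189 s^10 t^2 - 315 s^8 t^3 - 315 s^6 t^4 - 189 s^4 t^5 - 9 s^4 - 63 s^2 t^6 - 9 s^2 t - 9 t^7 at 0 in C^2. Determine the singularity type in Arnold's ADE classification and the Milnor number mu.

The Hessian of f at 0 has rank 0. Corank 2; j^3 = -9*s^2*t has shape L^2 M (L != M), so D-series; mu = 8 gives D_8.

Type D_8, Milnor number mu = 8.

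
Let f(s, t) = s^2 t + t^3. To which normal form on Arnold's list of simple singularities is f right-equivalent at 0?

D_4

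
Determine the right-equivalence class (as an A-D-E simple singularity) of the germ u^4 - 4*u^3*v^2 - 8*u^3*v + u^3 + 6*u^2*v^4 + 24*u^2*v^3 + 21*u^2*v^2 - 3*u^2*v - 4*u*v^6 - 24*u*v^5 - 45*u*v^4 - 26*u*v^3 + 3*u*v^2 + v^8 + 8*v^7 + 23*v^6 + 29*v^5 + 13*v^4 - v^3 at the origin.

E6

The Hessian of f at 0 has rank 0. Corank 2; j^3 = (u - v)^3 is a perfect cube, so E-series; the 4-jet and mu = 6 give E_6.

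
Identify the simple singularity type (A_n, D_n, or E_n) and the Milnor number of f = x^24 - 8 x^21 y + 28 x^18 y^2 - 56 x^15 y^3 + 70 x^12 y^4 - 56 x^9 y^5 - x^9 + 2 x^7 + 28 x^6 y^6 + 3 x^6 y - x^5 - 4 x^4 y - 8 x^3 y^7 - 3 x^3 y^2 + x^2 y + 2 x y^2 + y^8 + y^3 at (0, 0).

The Hessian of f at 0 has rank 0. Corank 2; j^3 = y*(x + y)^2 has shape L^2 M (L != M), so D-series; mu = 9 gives D_9.

Type D_{9}, Milnor number mu = 9.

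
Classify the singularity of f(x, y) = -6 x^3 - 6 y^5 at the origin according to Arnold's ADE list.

The Hessian of f at 0 is [[0, 0], [0, 0]] with rank 0, so corank 2. A Groebner basis of the Jacobian ideal J(f) in C{x,y} is {y^4, x^2}; counting standard monomials gives mu = 8. Corank 2; j^3 = -6*x^3 is a perfect cube, so E-series; the 5-jet and mu = 8 give E_8.

E_{8}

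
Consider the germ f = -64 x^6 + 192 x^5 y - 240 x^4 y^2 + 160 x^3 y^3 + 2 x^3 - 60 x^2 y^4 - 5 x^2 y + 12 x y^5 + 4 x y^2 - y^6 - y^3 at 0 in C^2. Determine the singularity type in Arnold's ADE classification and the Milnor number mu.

Type D_7, Milnor number mu = 7.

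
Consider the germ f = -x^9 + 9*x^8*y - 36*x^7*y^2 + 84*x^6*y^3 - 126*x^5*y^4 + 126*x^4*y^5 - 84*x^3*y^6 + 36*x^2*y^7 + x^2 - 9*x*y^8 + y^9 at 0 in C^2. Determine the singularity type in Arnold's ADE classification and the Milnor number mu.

Type A_{8}, Milnor number mu = 8.

The Hessian of f at 0 has rank 1. Corank 1: A-series; mu = 8 gives A_8.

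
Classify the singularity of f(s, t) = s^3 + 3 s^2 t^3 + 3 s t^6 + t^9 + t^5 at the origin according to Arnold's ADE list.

The Hessian of f at 0 has rank 0. Corank 2; j^3 = s^3 is a perfect cube, so E-series; the 5-jet and mu = 8 give E_8.

E8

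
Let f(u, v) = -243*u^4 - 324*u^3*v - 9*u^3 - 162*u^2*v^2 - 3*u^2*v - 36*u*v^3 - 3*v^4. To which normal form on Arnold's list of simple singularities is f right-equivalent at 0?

D_{5}

The Hessian of f at 0 is [[0, 0], [0, 0]] with rank 0, so corank 2. A Groebner basis of the Jacobian ideal J(f) in C{u,v} is {u*v^2, -u*v/12 + v^3, u^2 + u*v/3}; counting standard monomials gives mu = 5. Corank 2; j^3 = -3*u^2*(3*u + v) has shape L^2 M (L != M), so D-series; mu = 5 gives D_5.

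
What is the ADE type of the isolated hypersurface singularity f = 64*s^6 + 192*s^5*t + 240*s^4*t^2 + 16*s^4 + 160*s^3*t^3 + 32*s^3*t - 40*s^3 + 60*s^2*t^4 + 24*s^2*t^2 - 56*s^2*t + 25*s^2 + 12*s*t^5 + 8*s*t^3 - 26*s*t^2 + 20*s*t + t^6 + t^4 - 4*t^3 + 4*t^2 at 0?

A_{5}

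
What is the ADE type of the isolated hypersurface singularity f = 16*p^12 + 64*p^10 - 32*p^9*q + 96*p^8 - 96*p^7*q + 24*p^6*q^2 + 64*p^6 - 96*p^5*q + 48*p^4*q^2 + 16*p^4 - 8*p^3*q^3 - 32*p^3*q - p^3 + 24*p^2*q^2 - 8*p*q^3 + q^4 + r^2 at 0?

The Hessian of f at 0 is [[0, 0, 0], [0, 0, 0], [0, 0, 2]] with rank 1, so corank 2. A Groebner basis of the Jacobian ideal J(f) in C{p,q,r} is {q^4, p*q^2 - q^3/6, p^2, r}; counting standard monomials gives mu = 6. Corank 2; j^3 = -p^3 is a perfect cube, so E-series; the 4-jet and mu = 6 give E_6.

E_6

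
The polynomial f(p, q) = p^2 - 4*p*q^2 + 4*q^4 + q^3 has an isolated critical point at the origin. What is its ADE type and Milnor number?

Type A_{2}, Milnor number mu = 2.

The Hessian of f at 0 has rank 1. Corank 1: A-series; mu = 2 gives A_2.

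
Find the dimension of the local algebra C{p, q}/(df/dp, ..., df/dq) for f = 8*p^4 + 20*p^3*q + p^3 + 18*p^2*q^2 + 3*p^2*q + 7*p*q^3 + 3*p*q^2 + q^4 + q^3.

The Hessian of f at 0 has rank 0. Corank 2; j^3 = (p + q)^3 is a perfect cube, so E-series; the 4-jet and mu = 7 give E_7.

7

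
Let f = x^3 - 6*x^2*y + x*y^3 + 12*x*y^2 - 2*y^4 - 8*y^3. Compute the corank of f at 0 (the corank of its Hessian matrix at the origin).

2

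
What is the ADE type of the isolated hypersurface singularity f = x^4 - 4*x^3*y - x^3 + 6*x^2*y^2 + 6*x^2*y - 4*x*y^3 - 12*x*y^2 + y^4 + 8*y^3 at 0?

E_{6}

The Hessian of f at 0 has rank 0. Corank 2; j^3 = -(x - 2*y)^3 is a perfect cube, so E-series; the 4-jet and mu = 6 give E_6.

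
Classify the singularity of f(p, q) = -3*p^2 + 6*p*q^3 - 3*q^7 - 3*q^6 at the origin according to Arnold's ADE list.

A_6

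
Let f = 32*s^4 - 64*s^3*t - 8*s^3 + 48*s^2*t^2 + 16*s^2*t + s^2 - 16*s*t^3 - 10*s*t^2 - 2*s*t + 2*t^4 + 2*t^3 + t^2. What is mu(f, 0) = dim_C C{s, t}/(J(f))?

3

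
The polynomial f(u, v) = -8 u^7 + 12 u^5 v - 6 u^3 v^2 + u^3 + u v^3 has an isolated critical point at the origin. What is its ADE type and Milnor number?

Type E7, Milnor number mu = 7.

The Hessian of f at 0 has rank 0. Corank 2; j^3 = u^3 is a perfect cube, so E-series; the 4-jet and mu = 7 give E_7.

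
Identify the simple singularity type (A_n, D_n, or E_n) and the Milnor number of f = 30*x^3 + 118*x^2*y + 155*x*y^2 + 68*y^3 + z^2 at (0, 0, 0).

Type D4, Milnor number mu = 4.

The Hessian of f at 0 is [[0, 0, 0], [0, 0, 0], [0, 0, 2]] with rank 1, so corank 2. A Groebner basis of the Jacobian ideal J(f) in C{x,y,z} is {y^3, x^2 - 47*y^2/26, x*y + 35*y^2/26, z}; counting standard monomials gives mu = 4. Corank 2; j^3 = (3*x + 4*y)*(10*x^2 + 26*x*y + 17*y^2) splits into three distinct lines over C (the quadratic factor has nonzero discriminant), so D_4.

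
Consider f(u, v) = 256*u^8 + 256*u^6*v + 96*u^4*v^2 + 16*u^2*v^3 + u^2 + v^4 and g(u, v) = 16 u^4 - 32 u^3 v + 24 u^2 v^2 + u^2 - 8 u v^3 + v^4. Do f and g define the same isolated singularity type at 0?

The Hessian of f at 0 is [[2, 0], [0, 0]] with rank 1, so corank 1. A Groebner basis of the Jacobian ideal J(f) in C{u,v} is {v^3, u}; counting standard monomials gives mu = 3. Corank 1: A-series; mu = 3 gives A_3. The Hessian of g at 0 is [[2, 0], [0, 0]] with rank 1, so corank 1. A Groebner basis of the Jacobian ideal J(g) in C{u,v} is {v^3, u}; counting standard monomials gives mu = 3. Corank 1: A-series; mu = 3 gives A_3. Both have type A_3, hence right-equivalent.

Yes.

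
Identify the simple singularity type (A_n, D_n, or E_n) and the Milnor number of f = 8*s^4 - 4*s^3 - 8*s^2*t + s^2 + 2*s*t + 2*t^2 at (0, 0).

Type A_{1}, Milnor number mu = 1.

The Hessian of f at 0 has rank 2. Corank 0: nondegenerate Morse point, so A_1.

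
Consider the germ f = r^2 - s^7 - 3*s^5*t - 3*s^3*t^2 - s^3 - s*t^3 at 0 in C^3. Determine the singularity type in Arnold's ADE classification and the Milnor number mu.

Type E7, Milnor number mu = 7.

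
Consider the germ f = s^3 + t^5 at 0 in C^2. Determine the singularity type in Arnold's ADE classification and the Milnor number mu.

The Hessian of f at 0 has rank 0. Corank 2; j^3 = s^3 is a perfect cube, so E-series; the 5-jet and mu = 8 give E_8.

Type E_{8}, Milnor number mu = 8.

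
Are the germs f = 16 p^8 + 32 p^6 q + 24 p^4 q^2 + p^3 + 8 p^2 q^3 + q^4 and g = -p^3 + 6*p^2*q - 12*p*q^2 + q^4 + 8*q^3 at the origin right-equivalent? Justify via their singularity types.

Yes.

The Hessian of f at 0 has rank 0. Corank 2; j^3 = p^3 is a perfect cube, so E-series; the 4-jet and mu = 6 give E_6. The Hessian of g at 0 has rank 0. Corank 2; j^3 = -(p - 2*q)^3 is a perfect cube, so E-series; the 4-jet and mu = 6 give E_6. Both have type E_6, hence right-equivalent.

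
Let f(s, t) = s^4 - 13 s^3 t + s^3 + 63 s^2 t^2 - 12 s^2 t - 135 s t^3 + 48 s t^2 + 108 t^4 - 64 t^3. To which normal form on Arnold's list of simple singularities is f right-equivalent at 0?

E_{7}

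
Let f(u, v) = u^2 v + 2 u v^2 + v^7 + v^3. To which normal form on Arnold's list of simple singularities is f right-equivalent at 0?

The Hessian of f at 0 has rank 0. Corank 2; j^3 = v*(u + v)^2 has shape L^2 M (L != M), so D-series; mu = 8 gives D_8.

D_8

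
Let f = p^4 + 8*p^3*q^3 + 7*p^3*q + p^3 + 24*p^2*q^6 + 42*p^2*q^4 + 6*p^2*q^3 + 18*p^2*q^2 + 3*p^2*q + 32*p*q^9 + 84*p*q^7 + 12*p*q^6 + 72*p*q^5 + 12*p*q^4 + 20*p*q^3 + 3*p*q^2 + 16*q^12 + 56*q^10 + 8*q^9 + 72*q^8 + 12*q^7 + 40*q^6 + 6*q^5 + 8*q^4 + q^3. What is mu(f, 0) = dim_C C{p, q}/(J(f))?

7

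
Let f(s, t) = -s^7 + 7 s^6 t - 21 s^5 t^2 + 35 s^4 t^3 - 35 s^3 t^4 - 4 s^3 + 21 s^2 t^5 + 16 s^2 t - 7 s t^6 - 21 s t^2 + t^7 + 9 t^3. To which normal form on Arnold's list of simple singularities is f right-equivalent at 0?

D_8

The Hessian of f at 0 is [[0, 0], [0, 0]] with rank 0, so corank 2. A Groebner basis of the Jacobian ideal J(f) in C{s,t} is {-128*s*t/7 + t^6 + 192*t^2/7, s*t^2 - 3*t^3/2, s^2 - 5*s*t/2 + 3*t^2/2}; counting standard monomials gives mu = 8. Corank 2; j^3 = -(s - t)*(2*s - 3*t)^2 has shape L^2 M (L != M), so D-series; mu = 8 gives D_8.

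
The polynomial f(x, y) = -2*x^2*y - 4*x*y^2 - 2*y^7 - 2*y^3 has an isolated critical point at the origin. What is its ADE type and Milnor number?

Type D_{8}, Milnor number mu = 8.

The Hessian of f at 0 has rank 0. Corank 2; j^3 = -2*y*(x + y)^2 has shape L^2 M (L != M), so D-series; mu = 8 gives D_8.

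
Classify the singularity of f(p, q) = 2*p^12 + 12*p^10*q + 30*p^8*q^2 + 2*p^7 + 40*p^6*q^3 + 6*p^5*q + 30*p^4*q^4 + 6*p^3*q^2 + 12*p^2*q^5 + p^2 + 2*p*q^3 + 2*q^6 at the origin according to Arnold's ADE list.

A5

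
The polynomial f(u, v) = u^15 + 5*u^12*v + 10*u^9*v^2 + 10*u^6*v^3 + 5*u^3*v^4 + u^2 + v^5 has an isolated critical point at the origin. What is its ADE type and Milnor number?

The Hessian of f at 0 has rank 1. Corank 1: A-series; mu = 4 gives A_4.

Type A4, Milnor number mu = 4.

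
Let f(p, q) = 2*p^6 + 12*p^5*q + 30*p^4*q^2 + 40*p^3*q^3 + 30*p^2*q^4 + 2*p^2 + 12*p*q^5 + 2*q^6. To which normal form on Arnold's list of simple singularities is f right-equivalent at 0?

The Hessian of f at 0 has rank 1. Corank 1: A-series; mu = 5 gives A_5.

A_5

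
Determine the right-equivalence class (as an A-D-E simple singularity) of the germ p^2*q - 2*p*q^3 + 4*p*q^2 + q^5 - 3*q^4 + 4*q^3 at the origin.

D_5

The Hessian of f at 0 is [[0, 0], [0, 0]] with rank 0, so corank 2. A Groebner basis of the Jacobian ideal J(f) in C{p,q} is {p*q^2 + 2*p*q + 4*q^2, -p*q + q^3 - 2*q^2, p^2 + 8*p*q + 12*q^2}; counting standard monomials gives mu = 5. Corank 2; j^3 = q*(p + 2*q)^2 has shape L^2 M (L != M), so D-series; mu = 5 gives D_5.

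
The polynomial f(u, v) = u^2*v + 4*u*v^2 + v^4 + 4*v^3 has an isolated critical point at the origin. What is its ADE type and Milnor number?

Type D_{5}, Milnor number mu = 5.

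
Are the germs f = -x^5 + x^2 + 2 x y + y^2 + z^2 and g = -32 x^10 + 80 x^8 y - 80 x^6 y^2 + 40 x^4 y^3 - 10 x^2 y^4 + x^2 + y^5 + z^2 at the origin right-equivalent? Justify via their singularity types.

Yes.

The Hessian of f at 0 is [[2, 2, 0], [2, 2, 0], [0, 0, 2]] with rank 2, so corank 1. A Groebner basis of the Jacobian ideal J(f) in C{x,y,z} is {y^4, x + y, z}; counting standard monomials gives mu = 4. Corank 1: A-series; mu = 4 gives A_4. The Hessian of g at 0 is [[2, 0, 0], [0, 0, 0], [0, 0, 2]] with rank 2, so corank 1. A Groebner basis of the Jacobian ideal J(g) in C{x,y,z} is {y^4, x, z}; counting standard monomials gives mu = 4. Corank 1: A-series; mu = 4 gives A_4. Both have type A_4, hence right-equivalent.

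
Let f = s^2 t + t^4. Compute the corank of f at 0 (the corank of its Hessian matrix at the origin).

Hessian at 0 has rank 0.

2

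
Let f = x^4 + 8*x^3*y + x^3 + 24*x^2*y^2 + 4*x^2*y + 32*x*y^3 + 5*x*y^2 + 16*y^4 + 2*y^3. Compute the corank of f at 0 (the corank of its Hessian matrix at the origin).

2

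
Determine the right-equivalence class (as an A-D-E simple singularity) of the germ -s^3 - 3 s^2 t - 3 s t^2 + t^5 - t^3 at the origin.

The Hessian of f at 0 has rank 0. Corank 2; j^3 = -(s + t)^3 is a perfect cube, so E-series; the 5-jet and mu = 8 give E_8.

E_8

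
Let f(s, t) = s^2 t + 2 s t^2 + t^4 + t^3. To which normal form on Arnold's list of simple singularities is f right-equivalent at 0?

D_{5}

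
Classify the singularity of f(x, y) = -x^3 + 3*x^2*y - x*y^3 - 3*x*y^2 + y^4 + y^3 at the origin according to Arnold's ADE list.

The Hessian of f at 0 has rank 0. Corank 2; j^3 = -(x - y)^3 is a perfect cube, so E-series; the 4-jet and mu = 7 give E_7.

E_{7}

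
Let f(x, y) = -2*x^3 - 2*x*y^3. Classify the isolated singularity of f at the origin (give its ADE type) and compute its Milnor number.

Type E7, Milnor number mu = 7.

The Hessian of f at 0 is [[0, 0], [0, 0]] with rank 0, so corank 2. A Groebner basis of the Jacobian ideal J(f) in C{x,y} is {x^3, x*y^2, 3*x^2 + y^3}; counting standard monomials gives mu = 7. Corank 2; j^3 = -2*x^3 is a perfect cube, so E-series; the 4-jet and mu = 7 give E_7.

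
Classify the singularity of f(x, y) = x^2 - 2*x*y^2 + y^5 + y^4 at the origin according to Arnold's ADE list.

The Hessian of f at 0 has rank 1. Corank 1: A-series; mu = 4 gives A_4.

A_4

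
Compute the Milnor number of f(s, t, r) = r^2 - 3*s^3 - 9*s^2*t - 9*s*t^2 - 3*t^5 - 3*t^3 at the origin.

The Hessian of f at 0 is [[0, 0, 0], [0, 0, 0], [0, 0, 2]] with rank 1, so corank 2. A Groebner basis of the Jacobian ideal J(f) in C{s,t,r} is {t^4, s^2 + 2*s*t + t^2, r}; counting standard monomials gives mu = 8. Corank 2; j^3 = -3*(s + t)^3 is a perfect cube, so E-series; the 5-jet and mu = 8 give E_8.

8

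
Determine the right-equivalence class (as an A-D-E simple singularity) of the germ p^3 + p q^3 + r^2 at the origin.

E_7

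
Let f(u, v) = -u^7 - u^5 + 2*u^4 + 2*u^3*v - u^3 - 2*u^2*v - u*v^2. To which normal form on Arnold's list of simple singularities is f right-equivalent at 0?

D_8

The Hessian of f at 0 is [[0, 0], [0, 0]] with rank 0, so corank 2. A Groebner basis of the Jacobian ideal J(f) in C{u,v} is {-2*u^2/5 + u*v^3 + 9*u*v^2/5 - 3*u*v/5 + 8*v^3/5 - v^2/5, 17*u^2/20 - 49*u*v^2/20 + 7*u*v/5 + v^4 - 43*v^3/20 + 11*v^2/20, u^3 - u^2 - u*v, u^2*v + 7*u^2/20 + 21*u*v^2/20 + 2*u*v/5 + 7*v^3/20 + v^2/20}; counting standard monomials gives mu = 8. Corank 2; j^3 = -u*(u + v)^2 has shape L^2 M (L != M), so D-series; mu = 8 gives D_8.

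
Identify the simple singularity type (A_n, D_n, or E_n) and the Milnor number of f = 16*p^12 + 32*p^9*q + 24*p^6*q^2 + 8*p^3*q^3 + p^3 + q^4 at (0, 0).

Type E_{6}, Milnor number mu = 6.

The Hessian of f at 0 is [[0, 0], [0, 0]] with rank 0, so corank 2. A Groebner basis of the Jacobian ideal J(f) in C{p,q} is {q^3, p^2}; counting standard monomials gives mu = 6. Corank 2; j^3 = p^3 is a perfect cube, so E-series; the 4-jet and mu = 6 give E_6.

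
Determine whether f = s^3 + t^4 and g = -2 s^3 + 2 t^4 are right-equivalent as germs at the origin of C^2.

Yes.

The Hessian of f at 0 has rank 0. Corank 2; j^3 = s^3 is a perfect cube, so E-series; the 4-jet and mu = 6 give E_6. The Hessian of g at 0 has rank 0. Corank 2; j^3 = -2*s^3 is a perfect cube, so E-series; the 4-jet and mu = 6 give E_6. Both have type E_6, hence right-equivalent.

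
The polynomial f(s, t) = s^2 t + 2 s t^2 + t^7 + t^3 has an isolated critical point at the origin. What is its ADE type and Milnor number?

Type D_{8}, Milnor number mu = 8.

The Hessian of f at 0 has rank 0. Corank 2; j^3 = t*(s + t)^2 has shape L^2 M (L != M), so D-series; mu = 8 gives D_8.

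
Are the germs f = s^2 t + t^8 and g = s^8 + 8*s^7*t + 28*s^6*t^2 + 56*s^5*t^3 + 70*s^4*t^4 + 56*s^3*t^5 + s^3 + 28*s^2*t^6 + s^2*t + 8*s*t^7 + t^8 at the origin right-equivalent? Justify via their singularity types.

The Hessian of f at 0 has rank 0. Corank 2; j^3 = s^2*t has shape L^2 M (L != M), so D-series; mu = 9 gives D_9. The Hessian of g at 0 has rank 0. Corank 2; j^3 = s^2*(s + t) has shape L^2 M (L != M), so D-series; mu = 9 gives D_9. Both have type D_9, hence right-equivalent.

Yes.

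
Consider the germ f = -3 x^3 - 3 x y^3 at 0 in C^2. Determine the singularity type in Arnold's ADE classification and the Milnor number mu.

The Hessian of f at 0 is [[0, 0], [0, 0]] with rank 0, so corank 2. A Groebner basis of the Jacobian ideal J(f) in C{x,y} is {x^3, x*y^2, 3*x^2 + y^3}; counting standard monomials gives mu = 7. Corank 2; j^3 = -3*x^3 is a perfect cube, so E-series; the 4-jet and mu = 7 give E_7.

Type E_{7}, Milnor number mu = 7.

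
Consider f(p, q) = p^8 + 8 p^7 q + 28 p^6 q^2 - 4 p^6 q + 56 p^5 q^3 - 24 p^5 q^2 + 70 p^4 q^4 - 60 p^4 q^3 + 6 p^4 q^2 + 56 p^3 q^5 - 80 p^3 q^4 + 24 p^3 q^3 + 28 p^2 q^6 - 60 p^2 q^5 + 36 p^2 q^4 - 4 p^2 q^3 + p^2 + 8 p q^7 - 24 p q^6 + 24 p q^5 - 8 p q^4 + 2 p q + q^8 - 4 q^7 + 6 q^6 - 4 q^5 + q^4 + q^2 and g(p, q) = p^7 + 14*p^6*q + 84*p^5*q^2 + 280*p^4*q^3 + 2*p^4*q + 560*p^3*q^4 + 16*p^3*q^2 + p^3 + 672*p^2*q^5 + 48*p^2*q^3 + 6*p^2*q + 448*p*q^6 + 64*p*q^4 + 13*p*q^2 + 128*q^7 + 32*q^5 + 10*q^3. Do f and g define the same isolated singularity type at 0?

No.

The Hessian of f at 0 has rank 1. Corank 1: A-series; mu = 3 gives A_3. The Hessian of g at 0 has rank 0. Corank 2; j^3 = (p + 2*q)*(p^2 + 4*p*q + 5*q^2) splits into three distinct lines over C (the quadratic factor has nonzero discriminant), so D_4. f is A_3 but g is D_4, hence not right-equivalent.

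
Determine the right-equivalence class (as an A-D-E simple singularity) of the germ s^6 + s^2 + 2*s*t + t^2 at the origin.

A5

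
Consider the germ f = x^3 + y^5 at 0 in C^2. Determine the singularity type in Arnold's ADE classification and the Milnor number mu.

The Hessian of f at 0 is [[0, 0], [0, 0]] with rank 0, so corank 2. A Groebner basis of the Jacobian ideal J(f) in C{x,y} is {y^4, x^2}; counting standard monomials gives mu = 8. Corank 2; j^3 = x^3 is a perfect cube, so E-series; the 5-jet and mu = 8 give E_8.

Type E_{8}, Milnor number mu = 8.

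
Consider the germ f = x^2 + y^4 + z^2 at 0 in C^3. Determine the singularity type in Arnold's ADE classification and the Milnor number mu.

The Hessian of f at 0 is [[2, 0, 0], [0, 0, 0], [0, 0, 2]] with rank 2, so corank 1. A Groebner basis of the Jacobian ideal J(f) in C{x,y,z} is {y^3, x, z}; counting standard monomials gives mu = 3. Corank 1: A-series; mu = 3 gives A_3.

Type A3, Milnor number mu = 3.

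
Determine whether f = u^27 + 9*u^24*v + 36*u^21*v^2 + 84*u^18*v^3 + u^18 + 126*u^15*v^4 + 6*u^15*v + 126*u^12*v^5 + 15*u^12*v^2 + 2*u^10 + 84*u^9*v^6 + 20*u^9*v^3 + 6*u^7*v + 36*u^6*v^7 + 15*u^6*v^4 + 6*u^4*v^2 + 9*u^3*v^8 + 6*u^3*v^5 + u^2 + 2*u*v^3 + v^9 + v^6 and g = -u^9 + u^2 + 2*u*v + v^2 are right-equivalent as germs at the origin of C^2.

Yes.

The Hessian of f at 0 is [[2, 0], [0, 0]] with rank 1, so corank 1. A Groebner basis of the Jacobian ideal J(f) in C{u,v} is {u^2*v^2, u^3, u + v^3}; counting standard monomials gives mu = 8. Corank 1: A-series; mu = 8 gives A_8. The Hessian of g at 0 is [[2, 2], [2, 2]] with rank 1, so corank 1. A Groebner basis of the Jacobian ideal J(g) in C{u,v} is {v^8, u + v}; counting standard monomials gives mu = 8. Corank 1: A-series; mu = 8 gives A_8. Both have type A_8, hence right-equivalent.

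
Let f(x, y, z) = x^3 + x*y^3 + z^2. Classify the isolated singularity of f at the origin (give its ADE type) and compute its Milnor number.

The Hessian of f at 0 is [[0, 0, 0], [0, 0, 0], [0, 0, 2]] with rank 1, so corank 2. A Groebner basis of the Jacobian ideal J(f) in C{x,y,z} is {x^3, x*y^2, 3*x^2 + y^3, z}; counting standard monomials gives mu = 7. Corank 2; j^3 = x^3 is a perfect cube, so E-series; the 4-jet and mu = 7 give E_7.

Type E_7, Milnor number mu = 7.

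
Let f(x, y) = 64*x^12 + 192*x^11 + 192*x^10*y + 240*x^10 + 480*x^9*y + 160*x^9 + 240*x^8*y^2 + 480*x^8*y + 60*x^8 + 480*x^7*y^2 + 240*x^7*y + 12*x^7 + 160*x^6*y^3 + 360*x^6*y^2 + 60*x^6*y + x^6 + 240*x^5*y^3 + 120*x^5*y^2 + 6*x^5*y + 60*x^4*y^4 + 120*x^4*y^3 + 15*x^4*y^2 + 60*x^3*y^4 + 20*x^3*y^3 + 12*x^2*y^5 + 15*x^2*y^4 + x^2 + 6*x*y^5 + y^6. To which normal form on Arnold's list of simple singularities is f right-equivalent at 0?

A5

The Hessian of f at 0 has rank 1. Corank 1: A-series; mu = 5 gives A_5.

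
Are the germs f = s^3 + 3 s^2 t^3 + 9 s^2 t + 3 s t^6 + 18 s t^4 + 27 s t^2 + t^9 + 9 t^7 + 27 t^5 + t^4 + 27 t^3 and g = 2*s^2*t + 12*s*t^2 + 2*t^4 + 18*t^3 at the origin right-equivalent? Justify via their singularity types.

The Hessian of f at 0 has rank 0. Corank 2; j^3 = (s + 3*t)^3 is a perfect cube, so E-series; the 4-jet and mu = 6 give E_6. The Hessian of g at 0 has rank 0. Corank 2; j^3 = 2*t*(s + 3*t)^2 has shape L^2 M (L != M), so D-series; mu = 5 gives D_5. f is E_6 but g is D_5, hence not right-equivalent.

No.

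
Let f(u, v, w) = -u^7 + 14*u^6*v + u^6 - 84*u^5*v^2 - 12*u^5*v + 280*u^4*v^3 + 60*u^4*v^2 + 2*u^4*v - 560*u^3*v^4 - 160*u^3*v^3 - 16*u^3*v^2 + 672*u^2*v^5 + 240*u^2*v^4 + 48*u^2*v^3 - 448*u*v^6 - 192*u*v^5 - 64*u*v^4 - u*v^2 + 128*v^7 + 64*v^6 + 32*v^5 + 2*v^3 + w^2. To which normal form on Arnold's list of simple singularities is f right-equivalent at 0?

D_7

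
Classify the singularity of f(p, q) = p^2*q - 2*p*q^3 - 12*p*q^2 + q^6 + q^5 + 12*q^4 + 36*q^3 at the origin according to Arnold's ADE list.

The Hessian of f at 0 has rank 0. Corank 2; j^3 = q*(p - 6*q)^2 has shape L^2 M (L != M), so D-series; mu = 7 gives D_7.

D_{7}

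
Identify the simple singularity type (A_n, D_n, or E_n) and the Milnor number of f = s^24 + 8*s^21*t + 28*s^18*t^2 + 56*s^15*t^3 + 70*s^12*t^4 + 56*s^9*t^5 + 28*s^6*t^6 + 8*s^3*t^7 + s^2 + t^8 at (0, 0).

Type A_{7}, Milnor number mu = 7.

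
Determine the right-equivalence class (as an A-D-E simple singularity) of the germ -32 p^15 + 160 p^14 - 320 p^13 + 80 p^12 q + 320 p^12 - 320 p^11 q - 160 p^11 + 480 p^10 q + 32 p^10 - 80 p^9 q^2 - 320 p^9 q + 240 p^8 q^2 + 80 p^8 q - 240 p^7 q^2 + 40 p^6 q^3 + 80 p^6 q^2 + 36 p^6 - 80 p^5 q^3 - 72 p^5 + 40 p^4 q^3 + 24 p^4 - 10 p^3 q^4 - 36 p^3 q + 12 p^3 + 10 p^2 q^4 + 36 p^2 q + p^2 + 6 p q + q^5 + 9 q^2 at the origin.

A_4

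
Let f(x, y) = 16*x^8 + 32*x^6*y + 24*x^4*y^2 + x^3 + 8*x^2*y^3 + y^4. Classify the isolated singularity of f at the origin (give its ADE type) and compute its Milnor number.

Type E_6, Milnor number mu = 6.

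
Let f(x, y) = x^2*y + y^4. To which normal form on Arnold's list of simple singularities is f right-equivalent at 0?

D_5

The Hessian of f at 0 is [[0, 0], [0, 0]] with rank 0, so corank 2. A Groebner basis of the Jacobian ideal J(f) in C{x,y} is {x^3, x^2/4 + y^3, x*y}; counting standard monomials gives mu = 5. Corank 2; j^3 = x^2*y has shape L^2 M (L != M), so D-series; mu = 5 gives D_5.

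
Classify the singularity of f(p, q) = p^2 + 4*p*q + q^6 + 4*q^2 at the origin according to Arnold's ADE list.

The Hessian of f at 0 has rank 1. Corank 1: A-series; mu = 5 gives A_5.

A_{5}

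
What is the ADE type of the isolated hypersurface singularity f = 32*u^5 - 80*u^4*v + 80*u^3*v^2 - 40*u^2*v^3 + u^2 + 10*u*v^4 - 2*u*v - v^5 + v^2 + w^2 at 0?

A_{4}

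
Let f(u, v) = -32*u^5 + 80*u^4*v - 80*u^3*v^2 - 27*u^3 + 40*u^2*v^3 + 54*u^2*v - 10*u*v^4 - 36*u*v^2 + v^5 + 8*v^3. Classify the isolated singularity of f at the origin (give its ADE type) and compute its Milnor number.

Type E8, Milnor number mu = 8.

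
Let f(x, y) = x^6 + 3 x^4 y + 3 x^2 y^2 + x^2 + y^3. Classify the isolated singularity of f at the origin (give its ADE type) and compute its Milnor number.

The Hessian of f at 0 has rank 1. Corank 1: A-series; mu = 2 gives A_2.

Type A_{2}, Milnor number mu = 2.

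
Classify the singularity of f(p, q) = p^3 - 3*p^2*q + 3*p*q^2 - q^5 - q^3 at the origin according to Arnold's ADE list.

E_8

The Hessian of f at 0 has rank 0. Corank 2; j^3 = (p - q)^3 is a perfect cube, so E-series; the 5-jet and mu = 8 give E_8.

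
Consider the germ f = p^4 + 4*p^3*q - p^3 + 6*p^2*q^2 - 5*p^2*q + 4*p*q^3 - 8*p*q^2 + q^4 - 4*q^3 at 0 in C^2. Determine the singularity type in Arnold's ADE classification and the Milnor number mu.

Type D_{5}, Milnor number mu = 5.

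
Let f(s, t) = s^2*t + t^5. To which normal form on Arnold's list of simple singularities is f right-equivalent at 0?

The Hessian of f at 0 has rank 0. Corank 2; j^3 = s^2*t has shape L^2 M (L != M), so D-series; mu = 6 gives D_6.

D_{6}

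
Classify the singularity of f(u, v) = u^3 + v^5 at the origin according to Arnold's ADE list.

E_8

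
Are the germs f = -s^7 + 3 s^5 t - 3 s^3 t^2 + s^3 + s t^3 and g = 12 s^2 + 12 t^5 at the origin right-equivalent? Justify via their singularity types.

The Hessian of f at 0 has rank 0. Corank 2; j^3 = s^3 is a perfect cube, so E-series; the 4-jet and mu = 7 give E_7. The Hessian of g at 0 has rank 1. Corank 1: A-series; mu = 4 gives A_4. f is E_7 but g is A_4, hence not right-equivalent.

No.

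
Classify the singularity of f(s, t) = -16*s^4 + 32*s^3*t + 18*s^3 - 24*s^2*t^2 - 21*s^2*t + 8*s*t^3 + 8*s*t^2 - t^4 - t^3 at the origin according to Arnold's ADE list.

The Hessian of f at 0 is [[0, 0], [0, 0]] with rank 0, so corank 2. A Groebner basis of the Jacobian ideal J(f) in C{s,t} is {s*t^2 + 27*s*t/8 - 9*t^2/8, 81*s*t/8 + t^3 - 27*t^2/8, s^2 - 5*s*t/6 + t^2/6}; counting standard monomials gives mu = 5. Corank 2; j^3 = (2*s - t)*(3*s - t)^2 has shape L^2 M (L != M), so D-series; mu = 5 gives D_5.

D_{5}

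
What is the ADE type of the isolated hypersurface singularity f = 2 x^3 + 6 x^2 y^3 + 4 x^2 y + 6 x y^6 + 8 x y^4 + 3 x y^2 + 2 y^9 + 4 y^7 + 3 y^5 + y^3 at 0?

The Hessian of f at 0 is [[0, 0], [0, 0]] with rank 0, so corank 2. A Groebner basis of the Jacobian ideal J(f) in C{x,y} is {y^3, x^2 - 3*y^2/2, x*y + 3*y^2/2}; counting standard monomials gives mu = 4. Corank 2; j^3 = (x + y)*(2*x^2 + 2*x*y + y^2) splits into three distinct lines over C (the quadratic factor has nonzero discriminant), so D_4.

D_{4}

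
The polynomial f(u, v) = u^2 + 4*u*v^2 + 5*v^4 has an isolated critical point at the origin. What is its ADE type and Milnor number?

Type A_3, Milnor number mu = 3.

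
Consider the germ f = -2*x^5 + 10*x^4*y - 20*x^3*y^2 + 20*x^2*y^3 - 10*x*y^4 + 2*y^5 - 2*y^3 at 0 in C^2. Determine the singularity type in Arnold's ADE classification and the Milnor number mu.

Type E8, Milnor number mu = 8.

The Hessian of f at 0 has rank 0. Corank 2; j^3 = -2*y^3 is a perfect cube, so E-series; the 5-jet and mu = 8 give E_8.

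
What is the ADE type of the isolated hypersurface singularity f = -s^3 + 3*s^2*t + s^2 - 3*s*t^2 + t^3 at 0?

A_2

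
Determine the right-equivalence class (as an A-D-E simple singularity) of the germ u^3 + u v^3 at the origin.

E_{7}

The Hessian of f at 0 has rank 0. Corank 2; j^3 = u^3 is a perfect cube, so E-series; the 4-jet and mu = 7 give E_7.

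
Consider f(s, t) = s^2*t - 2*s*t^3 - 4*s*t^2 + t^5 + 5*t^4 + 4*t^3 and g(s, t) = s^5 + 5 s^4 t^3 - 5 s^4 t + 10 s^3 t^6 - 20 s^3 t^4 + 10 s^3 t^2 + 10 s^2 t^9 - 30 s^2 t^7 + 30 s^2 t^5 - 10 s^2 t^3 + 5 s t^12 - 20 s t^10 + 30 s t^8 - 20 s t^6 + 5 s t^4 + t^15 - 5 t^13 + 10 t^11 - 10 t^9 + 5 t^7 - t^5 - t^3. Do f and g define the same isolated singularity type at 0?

The Hessian of f at 0 has rank 0. Corank 2; j^3 = t*(s - 2*t)^2 has shape L^2 M (L != M), so D-series; mu = 5 gives D_5. The Hessian of g at 0 has rank 0. Corank 2; j^3 = -t^3 is a perfect cube, so E-series; the 5-jet and mu = 8 give E_8. f is D_5 but g is E_8, hence not right-equivalent.

No.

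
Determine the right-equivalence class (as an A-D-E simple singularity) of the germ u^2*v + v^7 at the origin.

The Hessian of f at 0 has rank 0. Corank 2; j^3 = u^2*v has shape L^2 M (L != M), so D-series; mu = 8 gives D_8.

D_8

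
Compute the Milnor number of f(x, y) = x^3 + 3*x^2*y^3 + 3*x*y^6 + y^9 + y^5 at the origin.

The Hessian of f at 0 has rank 0. Corank 2; j^3 = x^3 is a perfect cube, so E-series; the 5-jet and mu = 8 give E_8.

8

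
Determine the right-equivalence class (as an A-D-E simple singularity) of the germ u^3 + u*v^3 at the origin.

The Hessian of f at 0 is [[0, 0], [0, 0]] with rank 0, so corank 2. A Groebner basis of the Jacobian ideal J(f) in C{u,v} is {u^3, u*v^2, 3*u^2 + v^3}; counting standard monomials gives mu = 7. Corank 2; j^3 = u^3 is a perfect cube, so E-series; the 4-jet and mu = 7 give E_7.

E_{7}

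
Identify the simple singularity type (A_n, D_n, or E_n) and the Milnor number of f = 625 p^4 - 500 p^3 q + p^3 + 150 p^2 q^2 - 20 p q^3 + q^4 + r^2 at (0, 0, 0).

Type E_6, Milnor number mu = 6.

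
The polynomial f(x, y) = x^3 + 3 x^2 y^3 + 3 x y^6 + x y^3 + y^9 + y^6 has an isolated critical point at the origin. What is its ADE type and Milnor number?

Type E_{7}, Milnor number mu = 7.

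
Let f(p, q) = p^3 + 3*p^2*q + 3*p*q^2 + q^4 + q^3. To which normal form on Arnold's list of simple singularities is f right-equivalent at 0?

E6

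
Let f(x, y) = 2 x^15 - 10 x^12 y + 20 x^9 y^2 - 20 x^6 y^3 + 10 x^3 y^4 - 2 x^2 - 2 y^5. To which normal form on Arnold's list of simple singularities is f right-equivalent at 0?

A_4

The Hessian of f at 0 is [[-4, 0], [0, 0]] with rank 1, so corank 1. A Groebner basis of the Jacobian ideal J(f) in C{x,y} is {y^4, x}; counting standard monomials gives mu = 4. Corank 1: A-series; mu = 4 gives A_4.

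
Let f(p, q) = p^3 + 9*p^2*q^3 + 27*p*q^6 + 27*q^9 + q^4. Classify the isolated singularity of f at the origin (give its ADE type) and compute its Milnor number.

Type E_{6}, Milnor number mu = 6.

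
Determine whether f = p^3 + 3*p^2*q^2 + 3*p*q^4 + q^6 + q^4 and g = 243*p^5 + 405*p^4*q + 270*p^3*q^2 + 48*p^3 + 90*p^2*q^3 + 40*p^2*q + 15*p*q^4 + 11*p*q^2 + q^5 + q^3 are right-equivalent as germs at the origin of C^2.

No.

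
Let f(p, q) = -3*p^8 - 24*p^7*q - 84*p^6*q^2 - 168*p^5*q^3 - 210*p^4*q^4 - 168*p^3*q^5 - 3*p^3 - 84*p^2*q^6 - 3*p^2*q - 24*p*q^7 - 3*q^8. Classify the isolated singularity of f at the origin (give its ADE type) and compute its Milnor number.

Type D_{9}, Milnor number mu = 9.

The Hessian of f at 0 is [[0, 0], [0, 0]] with rank 0, so corank 2. A Groebner basis of the Jacobian ideal J(f) in C{p,q} is {-p*q/8 + q^7, p*q^2, p^2 + p*q}; counting standard monomials gives mu = 9. Corank 2; j^3 = -3*p^2*(p + q) has shape L^2 M (L != M), so D-series; mu = 9 gives D_9.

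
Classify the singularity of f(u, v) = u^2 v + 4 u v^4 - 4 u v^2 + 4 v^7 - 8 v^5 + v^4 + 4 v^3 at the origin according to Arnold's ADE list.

The Hessian of f at 0 has rank 0. Corank 2; j^3 = v*(u - 2*v)^2 has shape L^2 M (L != M), so D-series; mu = 5 gives D_5.

D5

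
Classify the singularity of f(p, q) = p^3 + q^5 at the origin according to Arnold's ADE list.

E_8

The Hessian of f at 0 has rank 0. Corank 2; j^3 = p^3 is a perfect cube, so E-series; the 5-jet and mu = 8 give E_8.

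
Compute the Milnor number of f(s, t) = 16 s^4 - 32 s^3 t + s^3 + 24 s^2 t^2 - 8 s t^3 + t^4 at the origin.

6

The Hessian of f at 0 has rank 0. Corank 2; j^3 = s^3 is a perfect cube, so E-series; the 4-jet and mu = 6 give E_6.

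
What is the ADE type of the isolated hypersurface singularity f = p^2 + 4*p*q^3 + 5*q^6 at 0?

The Hessian of f at 0 is [[2, 0], [0, 0]] with rank 1, so corank 1. A Groebner basis of the Jacobian ideal J(f) in C{p,q} is {p*q^2, p/2 + q^3, p^2}; counting standard monomials gives mu = 5. Corank 1: A-series; mu = 5 gives A_5.

A5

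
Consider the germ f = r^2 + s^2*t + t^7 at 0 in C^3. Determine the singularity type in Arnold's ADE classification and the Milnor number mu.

Type D8, Milnor number mu = 8.

The Hessian of f at 0 has rank 1. Corank 2; j^3 = s^2*t has shape L^2 M (L != M), so D-series; mu = 8 gives D_8.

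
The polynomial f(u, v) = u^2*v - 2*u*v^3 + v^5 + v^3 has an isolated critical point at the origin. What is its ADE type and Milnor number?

Type D_{4}, Milnor number mu = 4.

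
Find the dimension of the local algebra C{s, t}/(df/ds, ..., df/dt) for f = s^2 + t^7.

6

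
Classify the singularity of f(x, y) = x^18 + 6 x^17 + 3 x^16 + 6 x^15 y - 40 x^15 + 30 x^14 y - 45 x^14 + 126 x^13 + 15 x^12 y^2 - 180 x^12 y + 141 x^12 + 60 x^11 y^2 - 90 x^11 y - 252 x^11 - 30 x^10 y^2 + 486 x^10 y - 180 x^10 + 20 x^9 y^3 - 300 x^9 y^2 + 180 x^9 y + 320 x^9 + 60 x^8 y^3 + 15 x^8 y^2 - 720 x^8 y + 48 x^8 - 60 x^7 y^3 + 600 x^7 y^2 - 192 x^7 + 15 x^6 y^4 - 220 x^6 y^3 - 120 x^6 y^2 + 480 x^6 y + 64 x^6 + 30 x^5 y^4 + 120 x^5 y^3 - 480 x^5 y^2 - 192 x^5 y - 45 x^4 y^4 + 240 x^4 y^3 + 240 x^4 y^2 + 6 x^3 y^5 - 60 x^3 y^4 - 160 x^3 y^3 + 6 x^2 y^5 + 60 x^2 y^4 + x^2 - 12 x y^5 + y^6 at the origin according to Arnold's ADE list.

A_{5}

The Hessian of f at 0 has rank 1. Corank 1: A-series; mu = 5 gives A_5.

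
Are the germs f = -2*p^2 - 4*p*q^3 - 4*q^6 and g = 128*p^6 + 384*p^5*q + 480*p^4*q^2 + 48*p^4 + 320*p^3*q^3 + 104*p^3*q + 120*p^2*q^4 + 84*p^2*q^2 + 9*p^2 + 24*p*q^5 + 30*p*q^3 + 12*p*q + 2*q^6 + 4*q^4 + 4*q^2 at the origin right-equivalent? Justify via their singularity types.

Yes.

The Hessian of f at 0 has rank 1. Corank 1: A-series; mu = 5 gives A_5. The Hessian of g at 0 has rank 1. Corank 1: A-series; mu = 5 gives A_5. Both have type A_5, hence right-equivalent.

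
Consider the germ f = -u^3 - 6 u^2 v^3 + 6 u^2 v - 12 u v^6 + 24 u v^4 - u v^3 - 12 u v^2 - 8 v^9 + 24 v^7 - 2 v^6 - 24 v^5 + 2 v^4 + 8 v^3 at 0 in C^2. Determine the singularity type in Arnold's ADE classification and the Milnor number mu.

Type E_{7}, Milnor number mu = 7.

The Hessian of f at 0 has rank 0. Corank 2; j^3 = -(u - 2*v)^3 is a perfect cube, so E-series; the 4-jet and mu = 7 give E_7.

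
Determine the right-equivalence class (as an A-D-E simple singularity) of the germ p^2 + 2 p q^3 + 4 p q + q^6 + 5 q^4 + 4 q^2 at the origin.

A_{3}

The Hessian of f at 0 has rank 1. Corank 1: A-series; mu = 3 gives A_3.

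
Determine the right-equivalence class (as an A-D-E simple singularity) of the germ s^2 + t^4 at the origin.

A_{3}

The Hessian of f at 0 has rank 1. Corank 1: A-series; mu = 3 gives A_3.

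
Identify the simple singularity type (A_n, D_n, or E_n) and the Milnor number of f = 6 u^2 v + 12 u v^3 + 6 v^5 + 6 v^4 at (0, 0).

Type D_5, Milnor number mu = 5.

The Hessian of f at 0 is [[0, 0], [0, 0]] with rank 0, so corank 2. A Groebner basis of the Jacobian ideal J(f) in C{u,v} is {u*v^2, u*v + v^3, u^2 - 4*u*v}; counting standard monomials gives mu = 5. Corank 2; j^3 = 6*u^2*v has shape L^2 M (L != M), so D-series; mu = 5 gives D_5.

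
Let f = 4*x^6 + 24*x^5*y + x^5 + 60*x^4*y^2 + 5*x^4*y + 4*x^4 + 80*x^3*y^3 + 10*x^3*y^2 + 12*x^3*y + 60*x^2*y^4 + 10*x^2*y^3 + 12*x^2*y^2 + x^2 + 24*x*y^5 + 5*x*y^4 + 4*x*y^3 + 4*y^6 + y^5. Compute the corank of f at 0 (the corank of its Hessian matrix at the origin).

1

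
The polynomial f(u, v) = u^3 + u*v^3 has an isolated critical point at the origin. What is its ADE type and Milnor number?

Type E_{7}, Milnor number mu = 7.

The Hessian of f at 0 has rank 0. Corank 2; j^3 = u^3 is a perfect cube, so E-series; the 4-jet and mu = 7 give E_7.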